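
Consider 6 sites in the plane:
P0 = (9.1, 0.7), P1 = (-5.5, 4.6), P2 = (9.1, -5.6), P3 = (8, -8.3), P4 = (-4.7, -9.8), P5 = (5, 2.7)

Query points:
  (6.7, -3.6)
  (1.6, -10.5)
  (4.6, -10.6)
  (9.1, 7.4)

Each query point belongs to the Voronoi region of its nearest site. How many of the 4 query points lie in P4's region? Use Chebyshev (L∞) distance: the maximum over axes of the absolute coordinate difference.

(6.7, -3.6) — d to each: P0:4.3, P1:12.2, P2:2.4, P3:4.7, P4:11.4, P5:6.3 → nearest is P2
(1.6, -10.5) — d to each: P0:11.2, P1:15.1, P2:7.5, P3:6.4, P4:6.3, P5:13.2 → nearest is P4
(4.6, -10.6) — d to each: P0:11.3, P1:15.2, P2:5, P3:3.4, P4:9.3, P5:13.3 → nearest is P3
(9.1, 7.4) — d to each: P0:6.7, P1:14.6, P2:13, P3:15.7, P4:17.2, P5:4.7 → nearest is P5
1 of the 4 points has P4 as nearest.

1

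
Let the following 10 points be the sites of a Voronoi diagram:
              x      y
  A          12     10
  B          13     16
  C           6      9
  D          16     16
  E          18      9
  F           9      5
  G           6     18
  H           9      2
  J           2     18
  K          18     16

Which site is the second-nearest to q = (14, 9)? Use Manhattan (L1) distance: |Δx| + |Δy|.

d(q,A) = 2 + 1 = 3
d(q,B) = 1 + 7 = 8
d(q,C) = 8 + 0 = 8
d(q,D) = 2 + 7 = 9
d(q,E) = 4 + 0 = 4
d(q,F) = 5 + 4 = 9
d(q,G) = 8 + 9 = 17
d(q,H) = 5 + 7 = 12
d(q,J) = 12 + 9 = 21
d(q,K) = 4 + 7 = 11
Sorted ascending: A, E, B, … — the second-nearest is E.

E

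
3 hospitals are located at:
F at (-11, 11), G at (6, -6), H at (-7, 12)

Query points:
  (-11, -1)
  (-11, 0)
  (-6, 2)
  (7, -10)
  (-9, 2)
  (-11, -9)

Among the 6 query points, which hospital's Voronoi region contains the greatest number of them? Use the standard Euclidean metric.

F

(-11, -1) — d² to each: F:144, G:314, H:185 → nearest is F
(-11, 0) — d² to each: F:121, G:325, H:160 → nearest is F
(-6, 2) — d² to each: F:106, G:208, H:101 → nearest is H
(7, -10) — d² to each: F:765, G:17, H:680 → nearest is G
(-9, 2) — d² to each: F:85, G:289, H:104 → nearest is F
(-11, -9) — d² to each: F:400, G:298, H:457 → nearest is G
Tally — F:3, G:2, H:1. F captures the most (3).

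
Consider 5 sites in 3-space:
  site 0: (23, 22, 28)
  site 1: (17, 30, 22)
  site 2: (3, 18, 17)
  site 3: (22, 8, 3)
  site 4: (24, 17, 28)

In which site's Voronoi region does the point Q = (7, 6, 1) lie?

Compare squared distances (the ordering matches that of the actual distances):
d²(Q, site 0) = (7−23)² + (6−22)² + (1−28)² = 256 + 256 + 729 = 1241
d²(Q, site 1) = (7−17)² + (6−30)² + (1−22)² = 100 + 576 + 441 = 1117
d²(Q, site 2) = (7−3)² + (6−18)² + (1−17)² = 16 + 144 + 256 = 416
d²(Q, site 3) = (7−22)² + (6−8)² + (1−3)² = 225 + 4 + 4 = 233
d²(Q, site 4) = (7−24)² + (6−17)² + (1−28)² = 289 + 121 + 729 = 1139
Minimum is at site 3.

site 3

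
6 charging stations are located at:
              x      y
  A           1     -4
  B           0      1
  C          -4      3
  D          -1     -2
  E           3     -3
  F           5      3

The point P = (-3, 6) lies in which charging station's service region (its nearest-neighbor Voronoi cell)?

Squared Euclidean distances:
|PA|² = 16 + 100 = 116
|PB|² = 9 + 25 = 34
|PC|² = 1 + 9 = 10
|PD|² = 4 + 64 = 68
|PE|² = 36 + 81 = 117
|PF|² = 64 + 9 = 73
The smallest is to C, so P lies in the Voronoi region of C.

C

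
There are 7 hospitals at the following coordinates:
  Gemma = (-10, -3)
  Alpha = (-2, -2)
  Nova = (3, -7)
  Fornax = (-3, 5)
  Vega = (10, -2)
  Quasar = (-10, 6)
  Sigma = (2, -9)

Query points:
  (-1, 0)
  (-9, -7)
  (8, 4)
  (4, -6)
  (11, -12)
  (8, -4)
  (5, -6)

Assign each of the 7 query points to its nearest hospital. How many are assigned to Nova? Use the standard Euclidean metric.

(-1, 0) — d² to each: Gemma:90, Alpha:5, Nova:65, Fornax:29, Vega:125, Quasar:117, Sigma:90 → nearest is Alpha
(-9, -7) — d² to each: Gemma:17, Alpha:74, Nova:144, Fornax:180, Vega:386, Quasar:170, Sigma:125 → nearest is Gemma
(8, 4) — d² to each: Gemma:373, Alpha:136, Nova:146, Fornax:122, Vega:40, Quasar:328, Sigma:205 → nearest is Vega
(4, -6) — d² to each: Gemma:205, Alpha:52, Nova:2, Fornax:170, Vega:52, Quasar:340, Sigma:13 → nearest is Nova
(11, -12) — d² to each: Gemma:522, Alpha:269, Nova:89, Fornax:485, Vega:101, Quasar:765, Sigma:90 → nearest is Nova
(8, -4) — d² to each: Gemma:325, Alpha:104, Nova:34, Fornax:202, Vega:8, Quasar:424, Sigma:61 → nearest is Vega
(5, -6) — d² to each: Gemma:234, Alpha:65, Nova:5, Fornax:185, Vega:41, Quasar:369, Sigma:18 → nearest is Nova
3 of the 7 points have Nova as nearest.

3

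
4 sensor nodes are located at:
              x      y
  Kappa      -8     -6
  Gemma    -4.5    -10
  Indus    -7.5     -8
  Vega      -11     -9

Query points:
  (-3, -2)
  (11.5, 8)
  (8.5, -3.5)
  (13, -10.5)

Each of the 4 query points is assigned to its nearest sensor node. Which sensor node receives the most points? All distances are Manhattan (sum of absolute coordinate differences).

Kappa

(-3, -2) — d to each: Kappa:9, Gemma:9.5, Indus:10.5, Vega:15 → nearest is Kappa
(11.5, 8) — d to each: Kappa:33.5, Gemma:34, Indus:35, Vega:39.5 → nearest is Kappa
(8.5, -3.5) — d to each: Kappa:19, Gemma:19.5, Indus:20.5, Vega:25 → nearest is Kappa
(13, -10.5) — d to each: Kappa:25.5, Gemma:18, Indus:23, Vega:25.5 → nearest is Gemma
Tally — Kappa:3, Gemma:1. Kappa captures the most (3).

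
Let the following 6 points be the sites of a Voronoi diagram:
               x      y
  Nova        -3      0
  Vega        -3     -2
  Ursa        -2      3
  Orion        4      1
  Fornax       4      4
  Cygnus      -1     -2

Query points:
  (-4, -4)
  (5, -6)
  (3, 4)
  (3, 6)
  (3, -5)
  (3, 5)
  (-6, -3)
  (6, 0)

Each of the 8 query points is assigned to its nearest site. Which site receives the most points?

Fornax

(-4, -4) — d² to each: Nova:17, Vega:5, Ursa:53, Orion:89, Fornax:128, Cygnus:13 → nearest is Vega
(5, -6) — d² to each: Nova:100, Vega:80, Ursa:130, Orion:50, Fornax:101, Cygnus:52 → nearest is Orion
(3, 4) — d² to each: Nova:52, Vega:72, Ursa:26, Orion:10, Fornax:1, Cygnus:52 → nearest is Fornax
(3, 6) — d² to each: Nova:72, Vega:100, Ursa:34, Orion:26, Fornax:5, Cygnus:80 → nearest is Fornax
(3, -5) — d² to each: Nova:61, Vega:45, Ursa:89, Orion:37, Fornax:82, Cygnus:25 → nearest is Cygnus
(3, 5) — d² to each: Nova:61, Vega:85, Ursa:29, Orion:17, Fornax:2, Cygnus:65 → nearest is Fornax
(-6, -3) — d² to each: Nova:18, Vega:10, Ursa:52, Orion:116, Fornax:149, Cygnus:26 → nearest is Vega
(6, 0) — d² to each: Nova:81, Vega:85, Ursa:73, Orion:5, Fornax:20, Cygnus:53 → nearest is Orion
Tally — Vega:2, Orion:2, Fornax:3, Cygnus:1. Fornax captures the most (3).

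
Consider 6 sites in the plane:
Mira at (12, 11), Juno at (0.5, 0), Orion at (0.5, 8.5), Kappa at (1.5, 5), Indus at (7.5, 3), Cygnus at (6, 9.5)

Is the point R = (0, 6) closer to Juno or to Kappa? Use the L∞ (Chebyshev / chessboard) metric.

Kappa

d(R, Juno) = max(0.5, 6) = 6
d(R, Kappa) = max(1.5, 1) = 1.5
6 > 1.5, so Kappa is closer.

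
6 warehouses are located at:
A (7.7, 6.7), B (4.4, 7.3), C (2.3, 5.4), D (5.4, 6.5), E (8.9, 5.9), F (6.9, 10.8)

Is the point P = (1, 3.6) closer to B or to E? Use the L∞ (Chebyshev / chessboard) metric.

d(P,B) = max(3.4, 3.7) = 3.7
d(P,E) = max(7.9, 2.3) = 7.9
3.7 < 7.9, so B is closer.

B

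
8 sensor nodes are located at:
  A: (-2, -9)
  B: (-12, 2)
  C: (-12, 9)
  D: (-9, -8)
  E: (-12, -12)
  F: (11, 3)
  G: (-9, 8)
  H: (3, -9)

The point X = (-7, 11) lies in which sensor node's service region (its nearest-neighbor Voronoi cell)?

Squared Euclidean distances:
|XA|² = 25 + 400 = 425
|XB|² = 25 + 81 = 106
|XC|² = 25 + 4 = 29
|XD|² = 4 + 361 = 365
|XE|² = 25 + 529 = 554
|XF|² = 324 + 64 = 388
|XG|² = 4 + 9 = 13
|XH|² = 100 + 400 = 500
Minimum is at G.

G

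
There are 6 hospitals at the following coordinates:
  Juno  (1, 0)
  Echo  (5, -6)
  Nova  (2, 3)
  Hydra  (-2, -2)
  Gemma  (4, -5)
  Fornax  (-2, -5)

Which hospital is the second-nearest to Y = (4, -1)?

Gemma

Compare squared distances (the ordering matches that of the actual distances):
d²(Y, Juno) = (4−1)² + (-1−0)² = 9 + 1 = 10
d²(Y, Echo) = (4−5)² + (-1−(-6))² = 1 + 25 = 26
d²(Y, Nova) = (4−2)² + (-1−3)² = 4 + 16 = 20
d²(Y, Hydra) = (4−(-2))² + (-1−(-2))² = 36 + 1 = 37
d²(Y, Gemma) = (4−4)² + (-1−(-5))² = 0 + 16 = 16
d²(Y, Fornax) = (4−(-2))² + (-1−(-5))² = 36 + 16 = 52
Sorted ascending: Juno, Gemma, Nova, … — the second-nearest is Gemma.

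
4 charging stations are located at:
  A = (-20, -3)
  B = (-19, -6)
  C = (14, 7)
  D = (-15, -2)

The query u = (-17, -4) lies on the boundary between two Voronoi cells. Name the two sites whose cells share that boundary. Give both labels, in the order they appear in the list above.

B and D

Squared distances from u to each site:
|uA|² = (-17−(-20))² + (-4−(-3))² = 9 + 1 = 10
|uB|² = (-17−(-19))² + (-4−(-6))² = 4 + 4 = 8
|uC|² = (-17−14)² + (-4−7)² = 961 + 121 = 1082
|uD|² = (-17−(-15))² + (-4−(-2))² = 4 + 4 = 8
u is equidistant from B and D (both at squared distance 8), and every other site is strictly farther — so u lies on the B–D Voronoi edge.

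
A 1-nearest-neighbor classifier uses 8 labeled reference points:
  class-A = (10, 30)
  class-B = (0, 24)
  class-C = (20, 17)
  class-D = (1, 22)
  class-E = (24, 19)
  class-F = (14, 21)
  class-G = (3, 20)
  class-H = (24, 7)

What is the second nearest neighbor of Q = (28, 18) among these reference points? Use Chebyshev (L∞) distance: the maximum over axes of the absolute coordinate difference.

class-C

d(Q, class-A) = max(18, 12) = 18
d(Q, class-B) = max(28, 6) = 28
d(Q, class-C) = max(8, 1) = 8
d(Q, class-D) = max(27, 4) = 27
d(Q, class-E) = max(4, 1) = 4
d(Q, class-F) = max(14, 3) = 14
d(Q, class-G) = max(25, 2) = 25
d(Q, class-H) = max(4, 11) = 11
Sorted ascending: class-E, class-C, class-H, … — the second-nearest is class-C.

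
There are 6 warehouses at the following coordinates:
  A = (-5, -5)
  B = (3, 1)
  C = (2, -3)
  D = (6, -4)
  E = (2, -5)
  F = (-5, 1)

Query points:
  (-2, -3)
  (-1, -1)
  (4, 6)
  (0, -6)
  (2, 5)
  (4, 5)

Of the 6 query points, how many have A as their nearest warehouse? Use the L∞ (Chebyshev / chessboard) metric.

1

(-2, -3) — d to each: A:3, B:5, C:4, D:8, E:4, F:4 → nearest is A
(-1, -1) — d to each: A:4, B:4, C:3, D:7, E:4, F:4 → nearest is C
(4, 6) — d to each: A:11, B:5, C:9, D:10, E:11, F:9 → nearest is B
(0, -6) — d to each: A:5, B:7, C:3, D:6, E:2, F:7 → nearest is E
(2, 5) — d to each: A:10, B:4, C:8, D:9, E:10, F:7 → nearest is B
(4, 5) — d to each: A:10, B:4, C:8, D:9, E:10, F:9 → nearest is B
1 of the 6 points has A as nearest.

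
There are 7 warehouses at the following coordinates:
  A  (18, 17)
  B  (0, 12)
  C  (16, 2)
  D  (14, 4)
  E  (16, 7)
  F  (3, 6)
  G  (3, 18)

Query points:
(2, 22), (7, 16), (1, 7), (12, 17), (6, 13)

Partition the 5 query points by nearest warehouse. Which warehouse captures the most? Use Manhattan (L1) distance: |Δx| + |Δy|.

G

(2, 22) — d to each: A:21, B:12, C:34, D:30, E:29, F:17, G:5 → nearest is G
(7, 16) — d to each: A:12, B:11, C:23, D:19, E:18, F:14, G:6 → nearest is G
(1, 7) — d to each: A:27, B:6, C:20, D:16, E:15, F:3, G:13 → nearest is F
(12, 17) — d to each: A:6, B:17, C:19, D:15, E:14, F:20, G:10 → nearest is A
(6, 13) — d to each: A:16, B:7, C:21, D:17, E:16, F:10, G:8 → nearest is B
Tally — A:1, B:1, F:1, G:2. G captures the most (2).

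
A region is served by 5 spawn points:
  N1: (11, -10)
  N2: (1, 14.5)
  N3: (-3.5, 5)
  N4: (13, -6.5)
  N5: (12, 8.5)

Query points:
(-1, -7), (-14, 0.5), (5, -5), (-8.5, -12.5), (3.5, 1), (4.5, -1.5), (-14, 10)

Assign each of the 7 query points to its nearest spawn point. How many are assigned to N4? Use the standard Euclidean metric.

1

(-1, -7) — d² to each: N1:153, N2:466.25, N3:150.25, N4:196.25, N5:409.25 → nearest is N3
(-14, 0.5) — d² to each: N1:735.25, N2:421, N3:130.5, N4:778, N5:740 → nearest is N3
(5, -5) — d² to each: N1:61, N2:396.25, N3:172.25, N4:66.25, N5:231.25 → nearest is N1
(-8.5, -12.5) — d² to each: N1:386.5, N2:819.25, N3:331.25, N4:498.25, N5:861.25 → nearest is N3
(3.5, 1) — d² to each: N1:177.25, N2:188.5, N3:65, N4:146.5, N5:128.5 → nearest is N3
(4.5, -1.5) — d² to each: N1:114.5, N2:268.25, N3:106.25, N4:97.25, N5:156.25 → nearest is N4
(-14, 10) — d² to each: N1:1025, N2:245.25, N3:135.25, N4:1001.25, N5:678.25 → nearest is N3
1 of the 7 points has N4 as nearest.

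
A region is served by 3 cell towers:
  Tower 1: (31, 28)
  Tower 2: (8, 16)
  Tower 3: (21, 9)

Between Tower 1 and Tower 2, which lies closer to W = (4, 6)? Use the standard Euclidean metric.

Tower 2

Compare squared distances:
d²(W, Tower 1) = (4−31)² + (6−28)² = 729 + 484 = 1213
d²(W, Tower 2) = (4−8)² + (6−16)² = 16 + 100 = 116
1213 > 116, so Tower 2 is closer.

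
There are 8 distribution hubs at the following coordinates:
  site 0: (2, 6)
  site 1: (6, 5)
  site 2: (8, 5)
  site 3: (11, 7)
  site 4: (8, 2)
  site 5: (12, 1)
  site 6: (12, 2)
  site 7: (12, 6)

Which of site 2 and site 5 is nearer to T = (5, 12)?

site 2

Compare squared distances:
d²(T, site 2) = (5−8)² + (12−5)² = 9 + 49 = 58
d²(T, site 5) = (5−12)² + (12−1)² = 49 + 121 = 170
58 < 170, so site 2 is closer.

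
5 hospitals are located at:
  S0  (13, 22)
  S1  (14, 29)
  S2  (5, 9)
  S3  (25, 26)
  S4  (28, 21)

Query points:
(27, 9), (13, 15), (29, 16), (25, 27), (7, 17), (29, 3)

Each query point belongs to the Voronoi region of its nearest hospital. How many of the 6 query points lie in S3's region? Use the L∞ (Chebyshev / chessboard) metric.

(27, 9) — d to each: S0:14, S1:20, S2:22, S3:17, S4:12 → nearest is S4
(13, 15) — d to each: S0:7, S1:14, S2:8, S3:12, S4:15 → nearest is S0
(29, 16) — d to each: S0:16, S1:15, S2:24, S3:10, S4:5 → nearest is S4
(25, 27) — d to each: S0:12, S1:11, S2:20, S3:1, S4:6 → nearest is S3
(7, 17) — d to each: S0:6, S1:12, S2:8, S3:18, S4:21 → nearest is S0
(29, 3) — d to each: S0:19, S1:26, S2:24, S3:23, S4:18 → nearest is S4
1 of the 6 points has S3 as nearest.

1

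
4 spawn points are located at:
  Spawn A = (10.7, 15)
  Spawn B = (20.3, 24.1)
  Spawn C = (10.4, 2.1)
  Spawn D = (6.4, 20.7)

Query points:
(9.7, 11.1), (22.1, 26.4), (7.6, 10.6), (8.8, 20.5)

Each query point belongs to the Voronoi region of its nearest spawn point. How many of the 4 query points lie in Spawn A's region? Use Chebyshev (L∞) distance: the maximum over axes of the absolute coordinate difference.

2

(9.7, 11.1) — d to each: Spawn A:3.9, Spawn B:13, Spawn C:9, Spawn D:9.6 → nearest is Spawn A
(22.1, 26.4) — d to each: Spawn A:11.4, Spawn B:2.3, Spawn C:24.3, Spawn D:15.7 → nearest is Spawn B
(7.6, 10.6) — d to each: Spawn A:4.4, Spawn B:13.5, Spawn C:8.5, Spawn D:10.1 → nearest is Spawn A
(8.8, 20.5) — d to each: Spawn A:5.5, Spawn B:11.5, Spawn C:18.4, Spawn D:2.4 → nearest is Spawn D
2 of the 4 points have Spawn A as nearest.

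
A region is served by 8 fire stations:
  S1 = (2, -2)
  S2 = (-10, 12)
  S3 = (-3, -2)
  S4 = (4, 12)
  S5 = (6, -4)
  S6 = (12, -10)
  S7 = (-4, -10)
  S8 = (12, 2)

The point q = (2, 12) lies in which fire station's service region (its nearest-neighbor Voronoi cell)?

S4

Squared Euclidean distances:
|qS1|² = (2−2)² + (12−(-2))² = 0 + 196 = 196
|qS2|² = (2−(-10))² + (12−12)² = 144 + 0 = 144
|qS3|² = (2−(-3))² + (12−(-2))² = 25 + 196 = 221
|qS4|² = (2−4)² + (12−12)² = 4 + 0 = 4
|qS5|² = (2−6)² + (12−(-4))² = 16 + 256 = 272
|qS6|² = (2−12)² + (12−(-10))² = 100 + 484 = 584
|qS7|² = (2−(-4))² + (12−(-10))² = 36 + 484 = 520
|qS8|² = (2−12)² + (12−2)² = 100 + 100 = 200
S4 is nearest.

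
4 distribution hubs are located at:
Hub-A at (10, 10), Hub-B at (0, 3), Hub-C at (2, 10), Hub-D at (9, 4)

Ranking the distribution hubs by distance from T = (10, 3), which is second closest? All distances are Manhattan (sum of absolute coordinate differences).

Hub-A

d(T, Hub-A) = |10−10| + |3−10| = 0 + 7 = 7
d(T, Hub-B) = |10−0| + |3−3| = 10 + 0 = 10
d(T, Hub-C) = |10−2| + |3−10| = 8 + 7 = 15
d(T, Hub-D) = |10−9| + |3−4| = 1 + 1 = 2
Sorted ascending: Hub-D, Hub-A, Hub-B, … — the second-nearest is Hub-A.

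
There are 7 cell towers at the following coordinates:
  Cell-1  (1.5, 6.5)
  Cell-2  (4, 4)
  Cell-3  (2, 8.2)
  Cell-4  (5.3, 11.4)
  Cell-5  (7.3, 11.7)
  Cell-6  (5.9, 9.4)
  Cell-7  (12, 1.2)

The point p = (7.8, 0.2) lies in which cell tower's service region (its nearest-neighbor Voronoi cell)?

Compare squared distances (the ordering matches that of the actual distances):
d²(p, Cell-1) = (7.8−1.5)² + (0.2−6.5)² = 39.69 + 39.69 = 79.38
d²(p, Cell-2) = (7.8−4)² + (0.2−4)² = 14.44 + 14.44 = 28.88
d²(p, Cell-3) = (7.8−2)² + (0.2−8.2)² = 33.64 + 64 = 97.64
d²(p, Cell-4) = (7.8−5.3)² + (0.2−11.4)² = 6.25 + 125.44 = 131.69
d²(p, Cell-5) = (7.8−7.3)² + (0.2−11.7)² = 0.25 + 132.25 = 132.5
d²(p, Cell-6) = (7.8−5.9)² + (0.2−9.4)² = 3.61 + 84.64 = 88.25
d²(p, Cell-7) = (7.8−12)² + (0.2−1.2)² = 17.64 + 1 = 18.64
Minimum is at Cell-7.

Cell-7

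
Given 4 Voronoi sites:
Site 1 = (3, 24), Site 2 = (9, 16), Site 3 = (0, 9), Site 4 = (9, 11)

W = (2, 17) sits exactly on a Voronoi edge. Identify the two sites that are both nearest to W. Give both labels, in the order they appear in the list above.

Site 1 and Site 2

Squared distances from W to each site:
d²(W, Site 1) = (2−3)² + (17−24)² = 1 + 49 = 50
d²(W, Site 2) = (2−9)² + (17−16)² = 49 + 1 = 50
d²(W, Site 3) = (2−0)² + (17−9)² = 4 + 64 = 68
d²(W, Site 4) = (2−9)² + (17−11)² = 49 + 36 = 85
W is equidistant from Site 1 and Site 2 (both at squared distance 50), and every other site is strictly farther — so W lies on the Site 1–Site 2 Voronoi edge.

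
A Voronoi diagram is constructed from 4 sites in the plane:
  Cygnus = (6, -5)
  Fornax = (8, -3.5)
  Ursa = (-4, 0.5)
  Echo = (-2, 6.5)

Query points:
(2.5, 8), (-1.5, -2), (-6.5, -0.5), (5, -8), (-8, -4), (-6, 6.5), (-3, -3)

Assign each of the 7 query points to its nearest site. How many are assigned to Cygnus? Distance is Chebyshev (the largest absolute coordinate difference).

(2.5, 8) — d to each: Cygnus:13, Fornax:11.5, Ursa:7.5, Echo:4.5 → nearest is Echo
(-1.5, -2) — d to each: Cygnus:7.5, Fornax:9.5, Ursa:2.5, Echo:8.5 → nearest is Ursa
(-6.5, -0.5) — d to each: Cygnus:12.5, Fornax:14.5, Ursa:2.5, Echo:7 → nearest is Ursa
(5, -8) — d to each: Cygnus:3, Fornax:4.5, Ursa:9, Echo:14.5 → nearest is Cygnus
(-8, -4) — d to each: Cygnus:14, Fornax:16, Ursa:4.5, Echo:10.5 → nearest is Ursa
(-6, 6.5) — d to each: Cygnus:12, Fornax:14, Ursa:6, Echo:4 → nearest is Echo
(-3, -3) — d to each: Cygnus:9, Fornax:11, Ursa:3.5, Echo:9.5 → nearest is Ursa
1 of the 7 points has Cygnus as nearest.

1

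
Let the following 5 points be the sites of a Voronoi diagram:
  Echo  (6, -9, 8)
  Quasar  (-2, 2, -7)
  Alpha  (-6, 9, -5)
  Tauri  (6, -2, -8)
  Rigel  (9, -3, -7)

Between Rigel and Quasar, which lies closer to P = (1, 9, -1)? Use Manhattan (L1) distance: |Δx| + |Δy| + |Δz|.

d(P, Rigel) = |1−9| + |9−(-3)| + |-1−(-7)| = 8 + 12 + 6 = 26
d(P, Quasar) = |1−(-2)| + |9−2| + |-1−(-7)| = 3 + 7 + 6 = 16
26 > 16, so Quasar is closer.

Quasar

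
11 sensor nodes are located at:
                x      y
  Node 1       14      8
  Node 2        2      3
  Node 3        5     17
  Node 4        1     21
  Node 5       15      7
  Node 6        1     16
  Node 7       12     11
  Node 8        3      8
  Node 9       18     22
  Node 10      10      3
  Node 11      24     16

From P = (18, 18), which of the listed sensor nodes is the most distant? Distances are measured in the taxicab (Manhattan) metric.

d(P, Node 1) = 4 + 10 = 14
d(P, Node 2) = 16 + 15 = 31
d(P, Node 3) = 13 + 1 = 14
d(P, Node 4) = 17 + 3 = 20
d(P, Node 5) = 3 + 11 = 14
d(P, Node 6) = 17 + 2 = 19
d(P, Node 7) = 6 + 7 = 13
d(P, Node 8) = 15 + 10 = 25
d(P, Node 9) = 0 + 4 = 4
d(P, Node 10) = 8 + 15 = 23
d(P, Node 11) = 6 + 2 = 8
The largest is to Node 2.

Node 2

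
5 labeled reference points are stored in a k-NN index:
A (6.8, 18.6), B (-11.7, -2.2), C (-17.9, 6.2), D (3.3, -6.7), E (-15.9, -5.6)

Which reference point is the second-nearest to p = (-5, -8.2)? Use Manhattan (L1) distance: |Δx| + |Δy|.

B

d(p,A) = |-5−6.8| + |-8.2−18.6| = 11.8 + 26.8 = 38.6
d(p,B) = |-5−(-11.7)| + |-8.2−(-2.2)| = 6.7 + 6 = 12.7
d(p,C) = |-5−(-17.9)| + |-8.2−6.2| = 12.9 + 14.4 = 27.3
d(p,D) = |-5−3.3| + |-8.2−(-6.7)| = 8.3 + 1.5 = 9.8
d(p,E) = |-5−(-15.9)| + |-8.2−(-5.6)| = 10.9 + 2.6 = 13.5
Sorted ascending: D, B, E, … — the second-nearest is B.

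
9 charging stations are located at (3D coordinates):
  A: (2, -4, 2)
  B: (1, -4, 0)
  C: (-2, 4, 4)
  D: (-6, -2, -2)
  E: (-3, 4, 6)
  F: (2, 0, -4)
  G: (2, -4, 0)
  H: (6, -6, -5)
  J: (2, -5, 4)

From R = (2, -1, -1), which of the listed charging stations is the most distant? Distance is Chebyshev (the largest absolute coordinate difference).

D

d(R,A) = max(0, 3, 3) = 3
d(R,B) = max(1, 3, 1) = 3
d(R,C) = max(4, 5, 5) = 5
d(R,D) = max(8, 1, 1) = 8
d(R,E) = max(5, 5, 7) = 7
d(R,F) = max(0, 1, 3) = 3
d(R,G) = max(0, 3, 1) = 3
d(R,H) = max(4, 5, 4) = 5
d(R,J) = max(0, 4, 5) = 5
The largest is to D.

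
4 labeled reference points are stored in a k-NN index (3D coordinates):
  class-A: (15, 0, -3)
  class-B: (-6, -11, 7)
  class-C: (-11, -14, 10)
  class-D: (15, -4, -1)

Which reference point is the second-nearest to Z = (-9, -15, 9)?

Compare squared distances (the ordering matches that of the actual distances):
d²(Z, class-A) = (-9−15)² + (-15−0)² + (9−(-3))² = 576 + 225 + 144 = 945
d²(Z, class-B) = (-9−(-6))² + (-15−(-11))² + (9−7)² = 9 + 16 + 4 = 29
d²(Z, class-C) = (-9−(-11))² + (-15−(-14))² + (9−10)² = 4 + 1 + 1 = 6
d²(Z, class-D) = (-9−15)² + (-15−(-4))² + (9−(-1))² = 576 + 121 + 100 = 797
Sorted ascending: class-C, class-B, class-D, … — the second-nearest is class-B.

class-B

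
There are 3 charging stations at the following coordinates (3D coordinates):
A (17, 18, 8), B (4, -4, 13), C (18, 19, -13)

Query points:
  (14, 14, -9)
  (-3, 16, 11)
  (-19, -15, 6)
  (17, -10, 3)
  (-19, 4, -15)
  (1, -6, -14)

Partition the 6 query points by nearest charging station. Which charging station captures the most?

(14, 14, -9) — d² to each: A:314, B:908, C:57 → nearest is C
(-3, 16, 11) — d² to each: A:413, B:453, C:1026 → nearest is A
(-19, -15, 6) — d² to each: A:2389, B:699, C:2886 → nearest is B
(17, -10, 3) — d² to each: A:809, B:305, C:1098 → nearest is B
(-19, 4, -15) — d² to each: A:2021, B:1377, C:1598 → nearest is B
(1, -6, -14) — d² to each: A:1316, B:742, C:915 → nearest is B
Tally — A:1, B:4, C:1. B captures the most (4).

B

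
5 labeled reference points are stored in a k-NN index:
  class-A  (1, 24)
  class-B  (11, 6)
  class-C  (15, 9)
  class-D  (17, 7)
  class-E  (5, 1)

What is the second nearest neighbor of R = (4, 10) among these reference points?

class-E

Since √ is increasing, it suffices to compare squared distances:
d²(R, class-A) = 9 + 196 = 205
d²(R, class-B) = 49 + 16 = 65
d²(R, class-C) = 121 + 1 = 122
d²(R, class-D) = 169 + 9 = 178
d²(R, class-E) = 1 + 81 = 82
Sorted ascending: class-B, class-E, class-C, … — the second-nearest is class-E.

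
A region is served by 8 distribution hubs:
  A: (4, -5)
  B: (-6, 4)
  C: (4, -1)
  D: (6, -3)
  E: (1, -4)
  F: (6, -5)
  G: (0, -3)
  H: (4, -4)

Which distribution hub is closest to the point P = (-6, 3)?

Compare squared distances (the ordering matches that of the actual distances):
|PA|² = 100 + 64 = 164
|PB|² = 0 + 1 = 1
|PC|² = 100 + 16 = 116
|PD|² = 144 + 36 = 180
|PE|² = 49 + 49 = 98
|PF|² = 144 + 64 = 208
|PG|² = 36 + 36 = 72
|PH|² = 100 + 49 = 149
Minimum is at B.

B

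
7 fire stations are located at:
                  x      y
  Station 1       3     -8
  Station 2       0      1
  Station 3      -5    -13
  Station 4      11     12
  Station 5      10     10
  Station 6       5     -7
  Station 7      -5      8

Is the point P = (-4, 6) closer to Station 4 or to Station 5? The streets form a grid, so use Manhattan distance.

Station 5

d(P, Station 4) = |-4−11| + |6−12| = 15 + 6 = 21
d(P, Station 5) = |-4−10| + |6−10| = 14 + 4 = 18
21 > 18, so Station 5 is closer.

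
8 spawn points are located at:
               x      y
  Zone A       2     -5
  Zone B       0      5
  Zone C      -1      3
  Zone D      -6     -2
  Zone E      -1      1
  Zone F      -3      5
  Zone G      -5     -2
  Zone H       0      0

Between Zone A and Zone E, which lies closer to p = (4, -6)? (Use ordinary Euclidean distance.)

Zone A

Compare squared distances:
d²(p, Zone A) = (4−2)² + (-6−(-5))² = 4 + 1 = 5
d²(p, Zone E) = (4−(-1))² + (-6−1)² = 25 + 49 = 74
5 < 74, so Zone A is closer.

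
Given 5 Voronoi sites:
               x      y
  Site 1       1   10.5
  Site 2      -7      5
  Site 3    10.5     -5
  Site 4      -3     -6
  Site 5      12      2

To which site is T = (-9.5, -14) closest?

Site 4

Compare squared distances (the ordering matches that of the actual distances):
d²(T, Site 1) = (-9.5−1)² + (-14−10.5)² = 110.25 + 600.25 = 710.5
d²(T, Site 2) = (-9.5−(-7))² + (-14−5)² = 6.25 + 361 = 367.25
d²(T, Site 3) = (-9.5−10.5)² + (-14−(-5))² = 400 + 81 = 481
d²(T, Site 4) = (-9.5−(-3))² + (-14−(-6))² = 42.25 + 64 = 106.25
d²(T, Site 5) = (-9.5−12)² + (-14−2)² = 462.25 + 256 = 718.25
Minimum is at Site 4.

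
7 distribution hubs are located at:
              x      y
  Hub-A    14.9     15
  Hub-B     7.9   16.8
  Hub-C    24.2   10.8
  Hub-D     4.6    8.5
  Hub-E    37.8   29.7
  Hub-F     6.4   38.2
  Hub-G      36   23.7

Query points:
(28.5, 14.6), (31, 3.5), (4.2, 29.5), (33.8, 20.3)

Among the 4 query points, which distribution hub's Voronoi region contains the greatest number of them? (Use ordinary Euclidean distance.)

(28.5, 14.6) — d² to each: Hub-A:185.12, Hub-B:429.2, Hub-C:32.93, Hub-D:608.42, Hub-E:314.5, Hub-F:1045.37, Hub-G:139.06 → nearest is Hub-C
(31, 3.5) — d² to each: Hub-A:391.46, Hub-B:710.5, Hub-C:99.53, Hub-D:721.96, Hub-E:732.68, Hub-F:1809.25, Hub-G:433.04 → nearest is Hub-C
(4.2, 29.5) — d² to each: Hub-A:324.74, Hub-B:174.98, Hub-C:749.69, Hub-D:441.16, Hub-E:1129, Hub-F:80.53, Hub-G:1044.88 → nearest is Hub-F
(33.8, 20.3) — d² to each: Hub-A:385.3, Hub-B:683.06, Hub-C:182.41, Hub-D:991.88, Hub-E:104.36, Hub-F:1071.17, Hub-G:16.4 → nearest is Hub-G
Tally — Hub-C:2, Hub-F:1, Hub-G:1. Hub-C captures the most (2).

Hub-C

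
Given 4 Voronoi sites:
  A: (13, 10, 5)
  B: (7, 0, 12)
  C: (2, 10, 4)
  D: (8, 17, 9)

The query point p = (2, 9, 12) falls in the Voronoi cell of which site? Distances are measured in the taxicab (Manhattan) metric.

C

d(p,A) = |2−13| + |9−10| + |12−5| = 11 + 1 + 7 = 19
d(p,B) = |2−7| + |9−0| + |12−12| = 5 + 9 + 0 = 14
d(p,C) = |2−2| + |9−10| + |12−4| = 0 + 1 + 8 = 9
d(p,D) = |2−8| + |9−17| + |12−9| = 6 + 8 + 3 = 17
The smallest is to C, so p lies in the Voronoi region of C.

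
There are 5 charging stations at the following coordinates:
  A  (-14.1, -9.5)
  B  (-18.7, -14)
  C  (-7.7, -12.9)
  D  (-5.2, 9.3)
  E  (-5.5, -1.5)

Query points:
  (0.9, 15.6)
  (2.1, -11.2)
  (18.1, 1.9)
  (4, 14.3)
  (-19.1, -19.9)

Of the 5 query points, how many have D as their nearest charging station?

(0.9, 15.6) — d² to each: A:855.01, B:1260.32, C:886.21, D:76.9, E:333.37 → nearest is D
(2.1, -11.2) — d² to each: A:265.33, B:440.48, C:98.93, D:473.54, E:151.85 → nearest is C
(18.1, 1.9) — d² to each: A:1166.8, B:1607.05, C:884.68, D:597.65, E:568.52 → nearest is E
(4, 14.3) — d² to each: A:894.05, B:1316.18, C:876.73, D:109.64, E:339.89 → nearest is D
(-19.1, -19.9) — d² to each: A:133.16, B:34.97, C:178.96, D:1045.85, E:523.52 → nearest is B
2 of the 5 points have D as nearest.

2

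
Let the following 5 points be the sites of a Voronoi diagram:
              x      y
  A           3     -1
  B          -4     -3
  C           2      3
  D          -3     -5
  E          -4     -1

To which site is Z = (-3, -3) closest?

B

Since √ is increasing, it suffices to compare squared distances:
|ZA|² = 36 + 4 = 40
|ZB|² = 1 + 0 = 1
|ZC|² = 25 + 36 = 61
|ZD|² = 0 + 4 = 4
|ZE|² = 1 + 4 = 5
Minimum is at B.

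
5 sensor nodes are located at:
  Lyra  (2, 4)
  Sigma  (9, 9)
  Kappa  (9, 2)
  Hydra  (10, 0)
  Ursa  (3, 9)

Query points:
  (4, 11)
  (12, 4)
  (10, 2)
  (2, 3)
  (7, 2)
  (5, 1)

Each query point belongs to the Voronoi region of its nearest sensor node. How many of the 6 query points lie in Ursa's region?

1

(4, 11) — d² to each: Lyra:53, Sigma:29, Kappa:106, Hydra:157, Ursa:5 → nearest is Ursa
(12, 4) — d² to each: Lyra:100, Sigma:34, Kappa:13, Hydra:20, Ursa:106 → nearest is Kappa
(10, 2) — d² to each: Lyra:68, Sigma:50, Kappa:1, Hydra:4, Ursa:98 → nearest is Kappa
(2, 3) — d² to each: Lyra:1, Sigma:85, Kappa:50, Hydra:73, Ursa:37 → nearest is Lyra
(7, 2) — d² to each: Lyra:29, Sigma:53, Kappa:4, Hydra:13, Ursa:65 → nearest is Kappa
(5, 1) — d² to each: Lyra:18, Sigma:80, Kappa:17, Hydra:26, Ursa:68 → nearest is Kappa
1 of the 6 points has Ursa as nearest.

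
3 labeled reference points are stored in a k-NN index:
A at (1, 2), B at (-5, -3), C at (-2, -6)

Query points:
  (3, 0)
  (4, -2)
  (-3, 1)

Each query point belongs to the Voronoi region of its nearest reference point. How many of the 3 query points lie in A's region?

(3, 0) — d² to each: A:8, B:73, C:61 → nearest is A
(4, -2) — d² to each: A:25, B:82, C:52 → nearest is A
(-3, 1) — d² to each: A:17, B:20, C:50 → nearest is A
3 of the 3 points have A as nearest.

3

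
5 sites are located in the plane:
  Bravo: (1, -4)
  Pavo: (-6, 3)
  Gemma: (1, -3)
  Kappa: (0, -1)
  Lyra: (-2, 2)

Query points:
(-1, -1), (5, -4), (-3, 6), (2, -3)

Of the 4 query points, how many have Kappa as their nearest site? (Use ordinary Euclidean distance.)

1

(-1, -1) — d² to each: Bravo:13, Pavo:41, Gemma:8, Kappa:1, Lyra:10 → nearest is Kappa
(5, -4) — d² to each: Bravo:16, Pavo:170, Gemma:17, Kappa:34, Lyra:85 → nearest is Bravo
(-3, 6) — d² to each: Bravo:116, Pavo:18, Gemma:97, Kappa:58, Lyra:17 → nearest is Lyra
(2, -3) — d² to each: Bravo:2, Pavo:100, Gemma:1, Kappa:8, Lyra:41 → nearest is Gemma
1 of the 4 points has Kappa as nearest.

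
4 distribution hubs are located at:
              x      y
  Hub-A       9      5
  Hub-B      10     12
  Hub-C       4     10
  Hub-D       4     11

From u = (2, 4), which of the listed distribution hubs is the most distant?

Hub-B

Since √ is increasing, it suffices to compare squared distances:
d²(u, Hub-A) = (2−9)² + (4−5)² = 49 + 1 = 50
d²(u, Hub-B) = (2−10)² + (4−12)² = 64 + 64 = 128
d²(u, Hub-C) = (2−4)² + (4−10)² = 4 + 36 = 40
d²(u, Hub-D) = (2−4)² + (4−11)² = 4 + 49 = 53
The largest is to Hub-B.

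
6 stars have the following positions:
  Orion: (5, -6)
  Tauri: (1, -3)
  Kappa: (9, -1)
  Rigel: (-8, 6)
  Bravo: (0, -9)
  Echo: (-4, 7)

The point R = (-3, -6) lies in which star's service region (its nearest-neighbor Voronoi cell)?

Bravo

Compare squared distances (the ordering matches that of the actual distances):
d²(R, Orion) = 64 + 0 = 64
d²(R, Tauri) = 16 + 9 = 25
d²(R, Kappa) = 144 + 25 = 169
d²(R, Rigel) = 25 + 144 = 169
d²(R, Bravo) = 9 + 9 = 18
d²(R, Echo) = 1 + 169 = 170
The smallest is to Bravo, so R lies in the Voronoi region of Bravo.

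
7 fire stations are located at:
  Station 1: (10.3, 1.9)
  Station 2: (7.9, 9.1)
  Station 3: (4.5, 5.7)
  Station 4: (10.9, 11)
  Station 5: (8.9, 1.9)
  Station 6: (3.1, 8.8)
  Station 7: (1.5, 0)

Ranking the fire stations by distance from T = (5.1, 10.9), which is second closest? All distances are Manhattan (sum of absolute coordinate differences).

d(T, Station 1) = |5.1−10.3| + |10.9−1.9| = 5.2 + 9 = 14.2
d(T, Station 2) = |5.1−7.9| + |10.9−9.1| = 2.8 + 1.8 = 4.6
d(T, Station 3) = |5.1−4.5| + |10.9−5.7| = 0.6 + 5.2 = 5.8
d(T, Station 4) = |5.1−10.9| + |10.9−11| = 5.8 + 0.1 = 5.9
d(T, Station 5) = |5.1−8.9| + |10.9−1.9| = 3.8 + 9 = 12.8
d(T, Station 6) = |5.1−3.1| + |10.9−8.8| = 2 + 2.1 = 4.1
d(T, Station 7) = |5.1−1.5| + |10.9−0| = 3.6 + 10.9 = 14.5
Sorted ascending: Station 6, Station 2, Station 3, … — the second-nearest is Station 2.

Station 2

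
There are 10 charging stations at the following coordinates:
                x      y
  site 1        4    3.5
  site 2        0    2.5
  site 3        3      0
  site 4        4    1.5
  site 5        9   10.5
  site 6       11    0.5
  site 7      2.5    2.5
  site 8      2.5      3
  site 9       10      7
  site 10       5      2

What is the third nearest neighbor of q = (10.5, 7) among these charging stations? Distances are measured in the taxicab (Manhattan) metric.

site 6

d(q, site 1) = |10.5−4| + |7−3.5| = 6.5 + 3.5 = 10
d(q, site 2) = |10.5−0| + |7−2.5| = 10.5 + 4.5 = 15
d(q, site 3) = |10.5−3| + |7−0| = 7.5 + 7 = 14.5
d(q, site 4) = |10.5−4| + |7−1.5| = 6.5 + 5.5 = 12
d(q, site 5) = |10.5−9| + |7−10.5| = 1.5 + 3.5 = 5
d(q, site 6) = |10.5−11| + |7−0.5| = 0.5 + 6.5 = 7
d(q, site 7) = |10.5−2.5| + |7−2.5| = 8 + 4.5 = 12.5
d(q, site 8) = |10.5−2.5| + |7−3| = 8 + 4 = 12
d(q, site 9) = |10.5−10| + |7−7| = 0.5 + 0 = 0.5
d(q, site 10) = |10.5−5| + |7−2| = 5.5 + 5 = 10.5
Sorted ascending: site 9, site 5, site 6, site 1, … — the third-nearest is site 6.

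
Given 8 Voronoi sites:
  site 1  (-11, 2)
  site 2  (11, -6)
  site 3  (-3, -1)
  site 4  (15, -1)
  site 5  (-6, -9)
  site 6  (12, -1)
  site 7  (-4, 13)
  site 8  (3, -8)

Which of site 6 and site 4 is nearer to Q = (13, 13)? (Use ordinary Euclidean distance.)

site 6

Compare squared distances:
d²(Q, site 6) = (13−12)² + (13−(-1))² = 1 + 196 = 197
d²(Q, site 4) = (13−15)² + (13−(-1))² = 4 + 196 = 200
197 < 200, so site 6 is closer.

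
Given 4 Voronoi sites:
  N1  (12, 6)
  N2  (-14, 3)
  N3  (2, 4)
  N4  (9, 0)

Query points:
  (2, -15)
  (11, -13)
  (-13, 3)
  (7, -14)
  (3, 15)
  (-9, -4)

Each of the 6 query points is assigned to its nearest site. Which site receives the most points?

(2, -15) — d² to each: N1:541, N2:580, N3:361, N4:274 → nearest is N4
(11, -13) — d² to each: N1:362, N2:881, N3:370, N4:173 → nearest is N4
(-13, 3) — d² to each: N1:634, N2:1, N3:226, N4:493 → nearest is N2
(7, -14) — d² to each: N1:425, N2:730, N3:349, N4:200 → nearest is N4
(3, 15) — d² to each: N1:162, N2:433, N3:122, N4:261 → nearest is N3
(-9, -4) — d² to each: N1:541, N2:74, N3:185, N4:340 → nearest is N2
Tally — N2:2, N3:1, N4:3. N4 captures the most (3).

N4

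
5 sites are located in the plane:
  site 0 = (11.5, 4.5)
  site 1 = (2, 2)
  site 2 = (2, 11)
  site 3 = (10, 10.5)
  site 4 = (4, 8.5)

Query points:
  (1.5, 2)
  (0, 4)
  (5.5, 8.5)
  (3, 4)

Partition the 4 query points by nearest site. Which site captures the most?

(1.5, 2) — d² to each: site 0:106.25, site 1:0.25, site 2:81.25, site 3:144.5, site 4:48.5 → nearest is site 1
(0, 4) — d² to each: site 0:132.5, site 1:8, site 2:53, site 3:142.25, site 4:36.25 → nearest is site 1
(5.5, 8.5) — d² to each: site 0:52, site 1:54.5, site 2:18.5, site 3:24.25, site 4:2.25 → nearest is site 4
(3, 4) — d² to each: site 0:72.5, site 1:5, site 2:50, site 3:91.25, site 4:21.25 → nearest is site 1
Tally — site 1:3, site 4:1. site 1 captures the most (3).

site 1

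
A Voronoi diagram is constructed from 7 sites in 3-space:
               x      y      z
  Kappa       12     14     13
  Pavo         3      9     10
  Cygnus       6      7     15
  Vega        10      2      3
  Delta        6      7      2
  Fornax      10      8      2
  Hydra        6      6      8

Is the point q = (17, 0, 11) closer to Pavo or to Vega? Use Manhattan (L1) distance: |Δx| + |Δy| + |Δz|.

Vega

d(q, Pavo) = |17−3| + |0−9| + |11−10| = 14 + 9 + 1 = 24
d(q, Vega) = |17−10| + |0−2| + |11−3| = 7 + 2 + 8 = 17
24 > 17, so Vega is closer.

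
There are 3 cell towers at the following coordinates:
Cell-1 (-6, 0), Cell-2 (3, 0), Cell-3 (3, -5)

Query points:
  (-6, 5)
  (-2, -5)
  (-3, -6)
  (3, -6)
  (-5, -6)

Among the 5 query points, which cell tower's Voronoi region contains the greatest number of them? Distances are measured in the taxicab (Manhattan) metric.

(-6, 5) — d to each: Cell-1:5, Cell-2:14, Cell-3:19 → nearest is Cell-1
(-2, -5) — d to each: Cell-1:9, Cell-2:10, Cell-3:5 → nearest is Cell-3
(-3, -6) — d to each: Cell-1:9, Cell-2:12, Cell-3:7 → nearest is Cell-3
(3, -6) — d to each: Cell-1:15, Cell-2:6, Cell-3:1 → nearest is Cell-3
(-5, -6) — d to each: Cell-1:7, Cell-2:14, Cell-3:9 → nearest is Cell-1
Tally — Cell-1:2, Cell-3:3. Cell-3 captures the most (3).

Cell-3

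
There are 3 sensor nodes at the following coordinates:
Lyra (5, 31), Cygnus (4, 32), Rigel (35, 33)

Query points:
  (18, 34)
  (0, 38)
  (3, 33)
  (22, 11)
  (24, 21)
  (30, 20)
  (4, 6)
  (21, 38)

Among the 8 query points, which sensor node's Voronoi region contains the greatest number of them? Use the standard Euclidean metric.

Rigel

(18, 34) — d² to each: Lyra:178, Cygnus:200, Rigel:290 → nearest is Lyra
(0, 38) — d² to each: Lyra:74, Cygnus:52, Rigel:1250 → nearest is Cygnus
(3, 33) — d² to each: Lyra:8, Cygnus:2, Rigel:1024 → nearest is Cygnus
(22, 11) — d² to each: Lyra:689, Cygnus:765, Rigel:653 → nearest is Rigel
(24, 21) — d² to each: Lyra:461, Cygnus:521, Rigel:265 → nearest is Rigel
(30, 20) — d² to each: Lyra:746, Cygnus:820, Rigel:194 → nearest is Rigel
(4, 6) — d² to each: Lyra:626, Cygnus:676, Rigel:1690 → nearest is Lyra
(21, 38) — d² to each: Lyra:305, Cygnus:325, Rigel:221 → nearest is Rigel
Tally — Lyra:2, Cygnus:2, Rigel:4. Rigel captures the most (4).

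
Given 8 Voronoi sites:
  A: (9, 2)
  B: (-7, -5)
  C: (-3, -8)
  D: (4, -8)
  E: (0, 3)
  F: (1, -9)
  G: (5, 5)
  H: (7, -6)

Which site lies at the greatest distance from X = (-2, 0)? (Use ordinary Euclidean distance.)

A

Squared Euclidean distances:
|XA|² = 121 + 4 = 125
|XB|² = 25 + 25 = 50
|XC|² = 1 + 64 = 65
|XD|² = 36 + 64 = 100
|XE|² = 4 + 9 = 13
|XF|² = 9 + 81 = 90
|XG|² = 49 + 25 = 74
|XH|² = 81 + 36 = 117
The largest is to A.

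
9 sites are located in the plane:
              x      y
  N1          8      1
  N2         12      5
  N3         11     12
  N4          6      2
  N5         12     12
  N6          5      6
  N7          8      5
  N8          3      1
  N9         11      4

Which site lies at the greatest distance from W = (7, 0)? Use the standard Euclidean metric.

N5

Since √ is increasing, it suffices to compare squared distances:
|WN1|² = (7−8)² + (0−1)² = 1 + 1 = 2
|WN2|² = (7−12)² + (0−5)² = 25 + 25 = 50
|WN3|² = (7−11)² + (0−12)² = 16 + 144 = 160
|WN4|² = (7−6)² + (0−2)² = 1 + 4 = 5
|WN5|² = (7−12)² + (0−12)² = 25 + 144 = 169
|WN6|² = (7−5)² + (0−6)² = 4 + 36 = 40
|WN7|² = (7−8)² + (0−5)² = 1 + 25 = 26
|WN8|² = (7−3)² + (0−1)² = 16 + 1 = 17
|WN9|² = (7−11)² + (0−4)² = 16 + 16 = 32
The largest is to N5.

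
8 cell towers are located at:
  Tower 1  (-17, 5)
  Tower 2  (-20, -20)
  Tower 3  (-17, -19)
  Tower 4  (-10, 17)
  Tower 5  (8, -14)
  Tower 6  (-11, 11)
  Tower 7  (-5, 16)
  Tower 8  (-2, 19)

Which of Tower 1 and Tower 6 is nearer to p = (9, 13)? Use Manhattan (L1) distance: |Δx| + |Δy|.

d(p, Tower 1) = |9−(-17)| + |13−5| = 26 + 8 = 34
d(p, Tower 6) = |9−(-11)| + |13−11| = 20 + 2 = 22
34 > 22, so Tower 6 is closer.

Tower 6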